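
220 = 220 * 1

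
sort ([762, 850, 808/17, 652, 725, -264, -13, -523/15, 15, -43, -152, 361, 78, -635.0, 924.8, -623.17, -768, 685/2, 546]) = [-768, -635.0, -623.17, -264, -152, -43, -523/15, -13, 15, 808/17, 78, 685/2, 361, 546, 652, 725, 762, 850, 924.8]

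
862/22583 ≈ 0.0382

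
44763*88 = 3939144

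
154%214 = 154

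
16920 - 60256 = -43336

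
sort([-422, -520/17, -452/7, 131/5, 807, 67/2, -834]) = [-834, -422, -452/7, -520/17, 131/5, 67/2, 807]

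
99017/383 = 258 + 203/383 ≈ 258.53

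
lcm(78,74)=2886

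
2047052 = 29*70588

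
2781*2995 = 8329095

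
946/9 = 105 + 1/9 ≈ 105.11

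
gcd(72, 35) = 1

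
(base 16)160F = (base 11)4274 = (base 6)42051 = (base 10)5647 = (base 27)7K4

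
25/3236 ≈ 0.00773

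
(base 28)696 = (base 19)de3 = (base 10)4962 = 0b1001101100010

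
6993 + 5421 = 12414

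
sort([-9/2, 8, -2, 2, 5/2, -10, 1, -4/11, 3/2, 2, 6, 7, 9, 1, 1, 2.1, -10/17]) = [-10, -9/2, -2, -10/17, -4/11, 1, 1, 1, 3/2, 2, 2, 2.1, 5/2, 6, 7, 8, 9]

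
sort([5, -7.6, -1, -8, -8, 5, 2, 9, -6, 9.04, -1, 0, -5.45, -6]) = [-8, -8, -7.6, -6, -6, -5.45, -1, -1, 0, 2, 5, 5, 9, 9.04]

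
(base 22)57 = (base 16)75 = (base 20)5h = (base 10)117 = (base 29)41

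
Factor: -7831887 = -1*3^1*7^1*149^1*2503^1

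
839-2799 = -1960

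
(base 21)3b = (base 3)2202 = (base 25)2o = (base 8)112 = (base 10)74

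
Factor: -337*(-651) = 3^1*7^1*31^1*337^1 = 219387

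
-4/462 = -2/231 ≈ -0.00866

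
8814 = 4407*2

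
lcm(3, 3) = 3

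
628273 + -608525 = 19748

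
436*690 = 300840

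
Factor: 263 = 263^1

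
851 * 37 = 31487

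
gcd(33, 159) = 3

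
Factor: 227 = 227^1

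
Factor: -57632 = -1*2^5*1801^1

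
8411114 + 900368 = 9311482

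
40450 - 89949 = -49499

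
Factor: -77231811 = -1 * 3^1 * 233^1 * 313^1 * 353^1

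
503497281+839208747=1342706028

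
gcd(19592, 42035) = 1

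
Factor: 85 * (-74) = -1 * 2^1 * 5^1 * 17^1 * 37^1 = -6290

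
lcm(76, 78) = 2964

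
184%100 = 84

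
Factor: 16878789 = 3^2 * 787^1 * 2383^1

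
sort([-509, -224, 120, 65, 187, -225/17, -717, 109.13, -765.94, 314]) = [-765.94, -717, -509, -224, -225/17, 65, 109.13, 120, 187, 314]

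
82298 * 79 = 6501542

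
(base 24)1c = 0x24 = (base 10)36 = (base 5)121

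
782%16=14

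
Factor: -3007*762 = -1*2^1*3^1*31^1*97^1*127^1 = -2291334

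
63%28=7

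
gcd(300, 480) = 60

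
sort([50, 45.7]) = [45.7, 50]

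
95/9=10 + 5/9 ≈ 10.56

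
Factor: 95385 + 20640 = 3^1*5^2*7^1*13^1*17^1 = 116025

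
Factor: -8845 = -1 * 5^1 * 29^1 * 61^1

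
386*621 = 239706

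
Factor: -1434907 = -1*101^1*14207^1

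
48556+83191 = 131747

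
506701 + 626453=1133154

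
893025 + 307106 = 1200131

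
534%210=114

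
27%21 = 6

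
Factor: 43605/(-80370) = -1*2^(-1)*3^1*17^1*47^(-1) = -51/94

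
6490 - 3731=2759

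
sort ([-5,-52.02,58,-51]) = [-52.02,-51,-5,58]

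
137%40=17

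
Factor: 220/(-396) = -1*3^(-2)*5^1 = -5/9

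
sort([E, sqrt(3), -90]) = [-90, sqrt(3), E]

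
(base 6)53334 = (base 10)7258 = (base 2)1110001011010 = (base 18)1474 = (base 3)100221211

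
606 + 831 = 1437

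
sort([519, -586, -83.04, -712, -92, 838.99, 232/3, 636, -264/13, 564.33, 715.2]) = [-712, -586, -92, -83.04, -264/13, 232/3, 519, 564.33, 636, 715.2, 838.99]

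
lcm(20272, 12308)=344624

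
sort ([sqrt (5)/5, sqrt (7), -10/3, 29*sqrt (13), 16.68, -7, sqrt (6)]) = [-7, -10/3, sqrt (5)/5, sqrt (6), sqrt (7), 16.68, 29*sqrt (13)]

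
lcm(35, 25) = 175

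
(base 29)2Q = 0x54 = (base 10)84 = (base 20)44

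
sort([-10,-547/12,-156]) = [-156,-547/12,-10]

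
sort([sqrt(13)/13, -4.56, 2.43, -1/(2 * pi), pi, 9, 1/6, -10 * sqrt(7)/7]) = [-4.56, -10 * sqrt(7)/7, -1/(2 * pi), 1/6, sqrt(13)/13, 2.43, pi, 9]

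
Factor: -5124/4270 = -1*2^1*3^1*5^(-1) = -6/5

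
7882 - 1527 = 6355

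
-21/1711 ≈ -0.0123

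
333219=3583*93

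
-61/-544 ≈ 0.112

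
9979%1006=925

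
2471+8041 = 10512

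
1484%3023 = 1484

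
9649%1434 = 1045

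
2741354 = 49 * 55946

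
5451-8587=-3136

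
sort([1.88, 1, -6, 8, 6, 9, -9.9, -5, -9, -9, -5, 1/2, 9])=[-9.9, -9, -9, -6, -5, -5, 1/2, 1, 1.88, 6, 8, 9, 9]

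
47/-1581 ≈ -0.0297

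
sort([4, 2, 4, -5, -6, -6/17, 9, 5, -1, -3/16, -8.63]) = [-8.63, -6, -5, -1, -6/17, -3/16, 2, 4, 4, 5, 9]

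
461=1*461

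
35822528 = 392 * 91384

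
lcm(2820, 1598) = 47940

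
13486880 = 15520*869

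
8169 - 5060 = 3109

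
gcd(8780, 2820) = 20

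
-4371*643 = -2810553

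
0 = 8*0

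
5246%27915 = 5246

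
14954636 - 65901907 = -50947271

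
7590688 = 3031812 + 4558876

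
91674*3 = 275022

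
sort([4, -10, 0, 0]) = [-10, 0, 0, 4]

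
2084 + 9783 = 11867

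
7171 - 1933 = 5238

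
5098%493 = 168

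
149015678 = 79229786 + 69785892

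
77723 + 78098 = 155821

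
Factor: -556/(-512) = 2^(-7)*139^1 = 139/128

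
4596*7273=33426708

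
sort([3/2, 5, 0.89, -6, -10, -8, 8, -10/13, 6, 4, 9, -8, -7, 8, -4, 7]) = [-10, -8, -8, -7, -6, -4, -10/13, 0.89, 3/2, 4, 5, 6, 7, 8, 8, 9]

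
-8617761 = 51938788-60556549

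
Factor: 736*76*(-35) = -1*2^7*5^1*7^1*19^1*23^1 = -1957760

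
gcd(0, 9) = 9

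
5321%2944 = 2377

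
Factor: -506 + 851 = 3^1 * 5^1 * 23^1 = 345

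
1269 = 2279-1010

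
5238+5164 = 10402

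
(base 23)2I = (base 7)121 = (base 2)1000000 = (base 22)2K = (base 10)64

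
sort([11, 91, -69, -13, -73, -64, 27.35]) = [-73, -69, -64, -13, 11, 27.35, 91]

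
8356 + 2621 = 10977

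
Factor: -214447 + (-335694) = -1*223^1*2467^1 = -550141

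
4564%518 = 420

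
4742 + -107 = 4635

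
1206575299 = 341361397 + 865213902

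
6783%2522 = 1739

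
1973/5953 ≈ 0.331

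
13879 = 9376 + 4503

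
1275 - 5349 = -4074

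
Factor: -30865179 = -1 * 3^1 * 10288393^1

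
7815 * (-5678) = -44373570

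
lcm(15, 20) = 60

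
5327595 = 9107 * 585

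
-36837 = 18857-55694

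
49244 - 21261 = 27983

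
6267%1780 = 927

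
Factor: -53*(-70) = 2^1*5^1*7^1*53^1 = 3710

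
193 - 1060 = -867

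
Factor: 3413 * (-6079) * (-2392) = 2^3 * 13^1 * 23^1 * 3413^1 * 6079^1 = 49628323784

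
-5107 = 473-5580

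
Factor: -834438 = -1*2^1*3^1*11^1*47^1*269^1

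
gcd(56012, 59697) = 737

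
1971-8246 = -6275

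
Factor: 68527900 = 2^2 * 5^2 * 7^1 * 223^1 * 439^1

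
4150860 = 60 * 69181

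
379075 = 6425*59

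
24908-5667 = 19241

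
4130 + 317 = 4447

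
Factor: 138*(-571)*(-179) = 2^1*3^1*23^1*179^1*571^1 = 14104842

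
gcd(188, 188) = 188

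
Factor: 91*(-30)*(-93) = 2^1*3^2*5^1*7^1*13^1*31^1 = 253890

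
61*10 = 610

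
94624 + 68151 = 162775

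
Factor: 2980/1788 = 3^(-1)*5^1 = 5/3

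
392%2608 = 392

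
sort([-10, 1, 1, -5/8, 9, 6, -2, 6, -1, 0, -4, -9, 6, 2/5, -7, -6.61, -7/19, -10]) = [-10, -10, -9, -7, -6.61, -4, -2, -1, -5/8, -7/19, 0, 2/5, 1, 1, 6, 6, 6, 9]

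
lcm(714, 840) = 14280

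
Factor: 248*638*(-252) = -1*2^6*3^2*7^1*11^1*29^1*31^1 = -39872448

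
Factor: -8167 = -1 * 8167^1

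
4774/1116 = 4 + 5/18 ≈ 4.28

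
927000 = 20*46350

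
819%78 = 39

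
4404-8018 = -3614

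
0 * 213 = 0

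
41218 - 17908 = 23310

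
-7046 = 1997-9043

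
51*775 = 39525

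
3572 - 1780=1792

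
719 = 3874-3155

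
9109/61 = 149 + 20/61 ≈ 149.33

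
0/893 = 0 = 0.00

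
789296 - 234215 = 555081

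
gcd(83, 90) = 1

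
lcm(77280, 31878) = 2550240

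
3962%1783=396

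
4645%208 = 69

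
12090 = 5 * 2418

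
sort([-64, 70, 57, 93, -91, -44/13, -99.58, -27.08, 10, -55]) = [-99.58, -91, -64, -55, -27.08, -44/13, 10, 57, 70, 93]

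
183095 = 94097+88998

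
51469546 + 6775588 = 58245134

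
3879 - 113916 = -110037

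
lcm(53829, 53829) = 53829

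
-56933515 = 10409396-67342911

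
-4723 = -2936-1787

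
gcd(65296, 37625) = 7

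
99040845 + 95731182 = 194772027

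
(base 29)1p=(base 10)54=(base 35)1j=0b110110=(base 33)1l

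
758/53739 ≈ 0.0141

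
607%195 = 22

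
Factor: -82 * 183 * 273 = -1 * 2^1 * 3^2 * 7^1 * 13^1 * 41^1 * 61^1 = -4096638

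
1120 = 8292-7172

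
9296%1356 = 1160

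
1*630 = 630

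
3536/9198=1768/4599 ≈ 0.384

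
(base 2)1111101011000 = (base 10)8024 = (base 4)1331120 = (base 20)1014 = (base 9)12005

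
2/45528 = 1/22764 ≈ 0.0000439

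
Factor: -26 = -1*2^1*13^1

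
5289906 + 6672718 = 11962624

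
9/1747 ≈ 0.00515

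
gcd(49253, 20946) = 1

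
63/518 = 9/74 ≈ 0.122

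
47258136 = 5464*8649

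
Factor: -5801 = -1*5801^1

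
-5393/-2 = 2696 + 1/2 = 2696.50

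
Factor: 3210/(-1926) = -1*3^(-1)*5^1 = -5/3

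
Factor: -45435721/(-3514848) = 2^(-5)*3^(-1)*19^(-1)*29^1*41^(-1)*47^(-1)*1566749^1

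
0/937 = 0 = 0.00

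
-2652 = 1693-4345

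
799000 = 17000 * 47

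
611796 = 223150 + 388646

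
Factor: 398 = 2^1*199^1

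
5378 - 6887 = -1509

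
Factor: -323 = -1*17^1*19^1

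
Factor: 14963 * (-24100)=-1 * 2^2 * 5^2 * 13^1 * 241^1 * 1151^1=-360608300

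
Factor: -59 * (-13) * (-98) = -1 * 2^1 * 7^2 * 13^1 * 59^1 = -75166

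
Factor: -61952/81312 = -1 * 2^4 * 3^(-1) * 7^(-1) = -16/21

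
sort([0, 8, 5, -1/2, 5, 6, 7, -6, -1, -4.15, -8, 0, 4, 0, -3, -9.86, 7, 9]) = [-9.86, -8, -6, -4.15, -3, -1, -1/2, 0, 0, 0, 4, 5, 5, 6, 7, 7, 8, 9]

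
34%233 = 34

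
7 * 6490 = 45430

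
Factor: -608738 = -1*2^1*13^2*1801^1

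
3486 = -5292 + 8778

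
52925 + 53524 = 106449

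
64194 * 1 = 64194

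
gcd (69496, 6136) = 8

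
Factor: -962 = -1 * 2^1 * 13^1 * 37^1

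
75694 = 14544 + 61150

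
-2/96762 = -1/48381 ≈ -0.0000207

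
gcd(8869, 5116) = 1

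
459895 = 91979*5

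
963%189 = 18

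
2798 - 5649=-2851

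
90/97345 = 18/19469 ≈ 0.000925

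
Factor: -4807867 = -1 * 541^1 * 8887^1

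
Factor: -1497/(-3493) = 3^1*7^(-1) = 3/7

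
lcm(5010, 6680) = 20040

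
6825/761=8 + 737/761 ≈ 8.97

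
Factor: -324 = -1*2^2*3^4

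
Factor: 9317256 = 2^3 * 3^1 * 13^1 * 29863^1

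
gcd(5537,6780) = 113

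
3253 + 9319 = 12572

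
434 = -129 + 563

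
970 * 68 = 65960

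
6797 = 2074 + 4723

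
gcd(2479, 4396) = 1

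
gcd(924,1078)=154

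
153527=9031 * 17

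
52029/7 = 7432 + 5/7 ≈ 7432.71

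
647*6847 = 4430009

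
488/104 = 61/13 ≈ 4.69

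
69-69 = 0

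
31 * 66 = 2046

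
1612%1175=437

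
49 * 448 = 21952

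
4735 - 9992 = -5257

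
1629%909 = 720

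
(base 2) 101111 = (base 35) 1c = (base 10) 47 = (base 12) 3b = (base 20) 27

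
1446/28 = 723/14≈51.64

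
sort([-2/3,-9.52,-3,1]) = [-9.52,-3,-2/3,1]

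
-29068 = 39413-68481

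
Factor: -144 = -1*2^4*3^2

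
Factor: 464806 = 2^1*277^1*839^1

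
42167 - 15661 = 26506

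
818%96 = 50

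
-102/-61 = 1+41/61 ≈ 1.67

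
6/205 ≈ 0.0293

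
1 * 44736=44736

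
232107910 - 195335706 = 36772204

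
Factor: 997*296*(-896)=-1*2^10*7^1*37^1*997^1=-264420352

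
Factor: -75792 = -1 * 2^4 * 3^1 * 1579^1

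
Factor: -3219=-1 * 3^1 * 29^1 * 37^1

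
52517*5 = 262585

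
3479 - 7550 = -4071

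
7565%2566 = 2433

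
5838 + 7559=13397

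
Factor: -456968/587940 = -1 * 2^1 * 3^(-1) * 5^(-1) * 41^(-1) * 239^1 = -478/615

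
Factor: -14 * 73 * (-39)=2^1 * 3^1 * 7^1 * 13^1 * 73^1=39858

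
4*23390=93560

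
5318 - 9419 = -4101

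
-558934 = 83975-642909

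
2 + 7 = 9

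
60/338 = 30/169 ≈ 0.178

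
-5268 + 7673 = 2405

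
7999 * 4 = 31996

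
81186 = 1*81186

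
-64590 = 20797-85387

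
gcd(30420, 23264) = 4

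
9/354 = 3/118 ≈ 0.0254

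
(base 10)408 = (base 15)1c3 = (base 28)eg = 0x198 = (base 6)1520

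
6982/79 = 88 + 30/79 ≈ 88.38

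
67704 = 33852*2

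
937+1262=2199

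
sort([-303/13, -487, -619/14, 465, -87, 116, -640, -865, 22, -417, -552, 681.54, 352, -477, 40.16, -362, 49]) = [-865, -640, -552, -487, -477, -417, -362, -87, -619/14, -303/13, 22, 40.16, 49, 116, 352, 465, 681.54]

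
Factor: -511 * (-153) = 3^2 * 7^1 * 17^1 * 73^1 = 78183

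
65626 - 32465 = 33161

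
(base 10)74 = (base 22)38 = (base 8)112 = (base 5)244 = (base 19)3h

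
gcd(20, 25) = 5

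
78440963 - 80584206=-2143243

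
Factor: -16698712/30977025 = -1 * 2^3 * 3^(-1) * 5^(-2) * 413027^(-1) * 2087339^1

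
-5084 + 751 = -4333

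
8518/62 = 4259/31 ≈ 137.39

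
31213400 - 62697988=-31484588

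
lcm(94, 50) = 2350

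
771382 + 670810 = 1442192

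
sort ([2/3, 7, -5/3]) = [-5/3, 2/3, 7]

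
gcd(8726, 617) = 1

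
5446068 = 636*8563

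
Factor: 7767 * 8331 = 3^3 * 863^1 * 2777^1 = 64706877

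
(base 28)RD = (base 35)LY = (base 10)769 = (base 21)1FD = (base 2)1100000001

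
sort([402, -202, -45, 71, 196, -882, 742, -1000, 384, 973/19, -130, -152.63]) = [-1000, -882, -202, -152.63, -130, -45, 973/19, 71, 196, 384, 402, 742]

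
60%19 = 3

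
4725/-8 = -590 - 5/8 ≈ -590.63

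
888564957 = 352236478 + 536328479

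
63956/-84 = -15989/21 ≈ -761.38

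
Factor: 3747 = 3^1*1249^1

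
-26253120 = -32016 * 820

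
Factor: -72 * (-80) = 2^7 * 3^2 * 5^1 = 5760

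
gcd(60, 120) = 60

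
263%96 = 71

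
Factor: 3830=2^1*5^1*383^1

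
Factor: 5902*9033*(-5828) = -1*2^3*3^1*13^1*31^1*47^1*227^1*3011^1 = -310706800248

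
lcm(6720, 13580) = 651840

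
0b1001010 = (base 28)2i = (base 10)74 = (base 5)244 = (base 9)82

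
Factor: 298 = 2^1*149^1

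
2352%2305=47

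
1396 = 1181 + 215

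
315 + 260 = 575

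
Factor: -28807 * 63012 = -1 * 2^2 * 3^1 * 59^1 * 89^1 * 28807^1 = -1815186684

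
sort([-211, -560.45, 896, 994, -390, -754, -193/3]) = [-754, -560.45, -390, -211, -193/3, 896, 994]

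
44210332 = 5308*8329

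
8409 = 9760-1351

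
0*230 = 0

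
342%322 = 20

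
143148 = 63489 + 79659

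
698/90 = 349/45 ≈ 7.76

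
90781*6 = 544686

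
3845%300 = 245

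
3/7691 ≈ 0.000390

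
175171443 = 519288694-344117251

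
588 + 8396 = 8984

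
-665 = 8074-8739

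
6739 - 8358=-1619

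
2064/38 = 1032/19 ≈ 54.32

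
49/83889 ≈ 0.000584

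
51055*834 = 42579870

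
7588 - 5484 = 2104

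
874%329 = 216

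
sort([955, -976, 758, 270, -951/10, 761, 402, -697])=[-976, -697, -951/10, 270, 402, 758, 761, 955]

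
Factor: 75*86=2^1*3^1*5^2*43^1=6450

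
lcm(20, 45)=180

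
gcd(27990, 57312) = 18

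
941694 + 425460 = 1367154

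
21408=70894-49486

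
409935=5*81987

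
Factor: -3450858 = -1*2^1*3^1*31^1*18553^1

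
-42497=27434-69931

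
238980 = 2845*84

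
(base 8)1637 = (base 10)927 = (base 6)4143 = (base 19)2af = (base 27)179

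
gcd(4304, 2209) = 1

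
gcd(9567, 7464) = 3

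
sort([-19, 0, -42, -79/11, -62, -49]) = [-62, -49, -42, -19, -79/11, 0]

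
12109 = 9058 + 3051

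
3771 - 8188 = -4417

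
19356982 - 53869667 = -34512685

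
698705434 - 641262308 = 57443126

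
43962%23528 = 20434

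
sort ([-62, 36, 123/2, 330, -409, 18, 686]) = [-409, -62, 18, 36, 123/2, 330, 686]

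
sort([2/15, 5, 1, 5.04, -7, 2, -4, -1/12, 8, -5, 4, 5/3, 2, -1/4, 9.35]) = [-7, -5, -4, -1/4, -1/12, 2/15, 1, 5/3, 2, 2, 4, 5, 5.04, 8, 9.35]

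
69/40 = 1 + 29/40 ≈ 1.73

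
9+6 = 15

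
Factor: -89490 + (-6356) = -1 * 2^1 * 17^1 * 2819^1 = -95846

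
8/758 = 4/379 ≈ 0.0106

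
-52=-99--47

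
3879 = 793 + 3086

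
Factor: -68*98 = -1*2^3*7^2*17^1 = -6664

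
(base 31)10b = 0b1111001100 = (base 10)972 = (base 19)2d3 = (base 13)59a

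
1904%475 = 4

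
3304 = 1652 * 2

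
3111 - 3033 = 78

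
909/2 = 454 + 1/2 = 454.50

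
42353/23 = 1841 + 10/23 ≈ 1841.43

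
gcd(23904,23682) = 6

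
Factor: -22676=-1 * 2^2 * 5669^1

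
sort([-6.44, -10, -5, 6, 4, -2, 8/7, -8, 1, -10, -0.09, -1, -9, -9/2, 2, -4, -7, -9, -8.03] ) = [-10, -10, -9, -9, -8.03, -8, -7, -6.44, -5, -9/2, -4, -2, -1, -0.09, 1, 8/7, 2, 4, 6] 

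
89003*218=19402654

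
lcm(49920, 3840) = 49920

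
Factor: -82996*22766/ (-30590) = 2^2*5^ (-1)*7^ (-1)*19^ (-1)*23^ (-1)*11383^1*20749^1 = 944743468/15295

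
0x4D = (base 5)302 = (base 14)57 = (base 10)77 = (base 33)2B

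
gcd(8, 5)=1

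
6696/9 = 744 = 744.00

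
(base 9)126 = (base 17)63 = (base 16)69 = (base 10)105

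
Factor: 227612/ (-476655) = -1 * 2^2 * 3^ (-1) * 5^ (-1) * 7^1 * 11^1 * 43^ (-1) = -308/645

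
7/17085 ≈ 0.000410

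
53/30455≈0.00174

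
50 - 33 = 17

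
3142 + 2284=5426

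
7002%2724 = 1554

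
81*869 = 70389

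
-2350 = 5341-7691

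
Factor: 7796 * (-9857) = -1 * 2^2 * 1949^1 * 9857^1 = -76845172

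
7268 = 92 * 79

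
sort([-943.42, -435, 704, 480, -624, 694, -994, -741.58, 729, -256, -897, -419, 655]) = [-994, -943.42, -897, -741.58, -624, -435, -419, -256, 480, 655, 694, 704, 729]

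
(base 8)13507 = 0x1747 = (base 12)3547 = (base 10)5959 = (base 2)1011101000111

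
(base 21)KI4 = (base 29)AR9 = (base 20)1302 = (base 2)10001111110010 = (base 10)9202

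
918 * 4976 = 4567968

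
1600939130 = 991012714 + 609926416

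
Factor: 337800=2^3*3^1*5^2*563^1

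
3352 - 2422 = 930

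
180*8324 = 1498320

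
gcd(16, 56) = 8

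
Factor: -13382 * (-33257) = 2^1 * 7^1 * 4751^1 * 6691^1 = 445045174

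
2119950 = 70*30285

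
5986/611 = 9 + 487/611 ≈ 9.80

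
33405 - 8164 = 25241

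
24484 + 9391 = 33875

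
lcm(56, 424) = 2968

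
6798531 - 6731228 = 67303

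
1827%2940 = 1827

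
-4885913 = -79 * 61847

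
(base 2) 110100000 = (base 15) 1cb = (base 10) 416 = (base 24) h8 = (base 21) jh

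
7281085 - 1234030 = 6047055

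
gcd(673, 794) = 1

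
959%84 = 35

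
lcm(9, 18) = 18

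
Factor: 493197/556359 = 17^(-1)*79^1*2081^1*10909^(-1) = 164399/185453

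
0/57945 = 0 = 0.00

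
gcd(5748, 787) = 1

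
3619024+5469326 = 9088350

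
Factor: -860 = -1*2^2*5^1*43^1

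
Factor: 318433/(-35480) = -1*2^(-3)*5^(-1)*359^1 = -359/40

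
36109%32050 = 4059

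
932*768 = 715776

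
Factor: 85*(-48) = -1*2^4*3^1*5^1*17^1 = -4080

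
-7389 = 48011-55400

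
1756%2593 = 1756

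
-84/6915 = -28/2305≈-0.0121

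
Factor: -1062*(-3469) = 2^1*3^2*59^1*3469^1 = 3684078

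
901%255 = 136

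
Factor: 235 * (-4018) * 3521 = -1 * 2^1 * 5^1 * 7^3 * 41^1 * 47^1 * 503^1 = -3324633830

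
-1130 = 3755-4885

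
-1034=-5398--4364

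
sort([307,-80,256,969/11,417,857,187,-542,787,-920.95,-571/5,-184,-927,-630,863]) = [-927,-920.95,-630,-542,-184,-571/5,-80,969/11,187,256,307,417,787,857,863]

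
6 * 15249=91494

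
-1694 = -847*2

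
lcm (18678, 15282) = 168102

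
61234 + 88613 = 149847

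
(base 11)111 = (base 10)133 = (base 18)77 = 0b10000101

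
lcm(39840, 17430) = 278880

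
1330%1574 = 1330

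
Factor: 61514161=61514161^1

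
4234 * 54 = 228636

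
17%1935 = 17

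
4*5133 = 20532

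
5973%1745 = 738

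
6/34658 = 3/17329 ≈ 0.000173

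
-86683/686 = -126 - 247/686 ≈ -126.36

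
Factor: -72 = -1 * 2^3 * 3^2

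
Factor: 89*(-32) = -1*2^5*89^1 = -2848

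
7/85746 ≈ 0.0000816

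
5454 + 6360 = 11814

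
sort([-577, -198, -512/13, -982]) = [-982, -577, -198, -512/13]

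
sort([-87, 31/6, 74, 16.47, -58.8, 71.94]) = [-87, -58.8, 31/6, 16.47, 71.94, 74]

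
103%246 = 103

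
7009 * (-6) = -42054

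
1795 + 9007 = 10802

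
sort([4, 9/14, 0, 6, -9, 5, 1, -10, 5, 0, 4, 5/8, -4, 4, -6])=[-10, -9, -6, -4, 0, 0, 5/8, 9/14, 1, 4, 4, 4, 5, 5, 6]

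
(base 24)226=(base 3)1122200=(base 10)1206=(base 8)2266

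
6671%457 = 273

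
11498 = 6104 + 5394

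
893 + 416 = 1309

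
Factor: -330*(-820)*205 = 2^3*3^1*5^3*11^1*41^2 = 55473000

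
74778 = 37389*2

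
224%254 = 224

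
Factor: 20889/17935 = 3^2*5^(-1)*11^1*17^(-1) = 99/85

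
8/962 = 4/481 ≈ 0.00832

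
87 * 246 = 21402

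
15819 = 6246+9573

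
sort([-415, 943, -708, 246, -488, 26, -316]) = [-708, -488, -415, -316, 26, 246, 943]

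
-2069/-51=40 + 29/51 ≈ 40.57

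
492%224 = 44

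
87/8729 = 3/301 ≈ 0.00997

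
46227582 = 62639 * 738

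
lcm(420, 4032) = 20160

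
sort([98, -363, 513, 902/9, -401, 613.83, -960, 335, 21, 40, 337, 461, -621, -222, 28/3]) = [-960, -621, -401, -363, -222, 28/3, 21, 40, 98, 902/9, 335, 337, 461, 513, 613.83]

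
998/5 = 199 + 3/5 = 199.60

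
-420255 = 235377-655632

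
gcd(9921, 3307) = 3307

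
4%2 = 0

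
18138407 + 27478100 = 45616507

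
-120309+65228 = -55081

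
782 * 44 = 34408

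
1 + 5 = 6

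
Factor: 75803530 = 2^1*5^1*11^1*101^1*6823^1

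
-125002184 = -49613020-75389164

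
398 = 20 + 378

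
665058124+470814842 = 1135872966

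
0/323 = 0 = 0.00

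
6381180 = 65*98172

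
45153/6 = 15051/2 = 7525.50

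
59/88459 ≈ 0.000667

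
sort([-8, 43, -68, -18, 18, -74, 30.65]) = [-74, -68, -18, -8, 18, 30.65, 43]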